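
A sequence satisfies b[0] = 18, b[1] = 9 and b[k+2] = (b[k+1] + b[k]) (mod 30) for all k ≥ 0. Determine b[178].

We have b[0] = 18, b[1] = 9, b[2] = 27, b[3] = 6, b[4] = 3, b[5] = 9, b[6] = 12, b[7] = 21, b[8] = 3, b[9] = 24, b[10] = 27, b[11] = 21, b[12] = 18, b[13] = 9.
The sequence repeats with period 12.
(178 - 0) mod 12 = 10, so b[178] = b[10] = 27.

27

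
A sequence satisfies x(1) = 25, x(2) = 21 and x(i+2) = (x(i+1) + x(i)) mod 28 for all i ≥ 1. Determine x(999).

6

Computing terms: x(1) = 25,  x(2) = 21,  x(3) = 18,  x(4) = 11,  x(5) = 1,  x(6) = 12,  x(7) = 13,  x(8) = 25,  x(9) = 10,  x(10) = 7,  x(11) = 17,  x(12) = 24,  x(13) = 13,  x(14) = 9,  x(15) = 22,  x(16) = 3,  x(17) = 25,  x(18) = 0,  x(19) = 25,  x(20) = 25,  x(21) = 22,  x(22) = 19,  x(23) = 13,  x(24) = 4,  x(25) = 17,  x(26) = 21,  x(27) = 10,  x(28) = 3,  x(29) = 13,  x(30) = 16,  x(31) = 1,  x(32) = 17,  x(33) = 18,  x(34) = 7,  x(35) = 25,  x(36) = 4,  x(37) = 1,  x(38) = 5,  x(39) = 6,  x(40) = 11,  x(41) = 17,  x(42) = 0,  x(43) = 17,  x(44) = 17,  x(45) = 6,  x(46) = 23,  x(47) = 1,  x(48) = 24,  x(49) = 25,  x(50) = 21.
Since (x(49), x(50)) = (x(1), x(2)) = (25, 21) (two consecutive terms determine the rest), the sequence is periodic with period 48.
(999 - 1) mod 48 = 38, so x(999) = x(39) = 6.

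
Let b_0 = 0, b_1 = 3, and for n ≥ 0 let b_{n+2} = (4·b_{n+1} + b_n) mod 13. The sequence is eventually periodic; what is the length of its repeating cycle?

Computing terms: b_0 = 0, b_1 = 3, b_2 = 12, b_3 = 12, b_4 = 8, b_5 = 5, b_6 = 2, b_7 = 0, b_8 = 2, b_9 = 8, b_{10} = 8, b_{11} = 1, b_{12} = 12, b_{13} = 10, b_{14} = 0, b_{15} = 10, b_{16} = 1, b_{17} = 1, b_{18} = 5, b_{19} = 8, b_{20} = 11, b_{21} = 0, b_{22} = 11, b_{23} = 5, b_{24} = 5, b_{25} = 12, b_{26} = 1, b_{27} = 3, b_{28} = 0, b_{29} = 3.
Since (b_{28}, b_{29}) = (b_0, b_1) = (0, 3) (two consecutive terms determine the rest), the sequence is periodic with period 28.

28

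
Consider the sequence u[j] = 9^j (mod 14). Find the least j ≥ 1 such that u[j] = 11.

2

Computing terms: u[0] = 1,  u[1] = 9,  u[2] = 11,  u[3] = 1.
The sequence repeats with period 3.
The value 11 first appears (with j ≥ 1) at u[2].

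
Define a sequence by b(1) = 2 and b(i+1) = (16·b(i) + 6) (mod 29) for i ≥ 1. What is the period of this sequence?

7

Listing terms: b(1) = 2, b(2) = 9, b(3) = 5, b(4) = 28, b(5) = 19, b(6) = 20, b(7) = 7, b(8) = 2.
Since b(8) = b(1) = 2, the sequence is periodic with period 7.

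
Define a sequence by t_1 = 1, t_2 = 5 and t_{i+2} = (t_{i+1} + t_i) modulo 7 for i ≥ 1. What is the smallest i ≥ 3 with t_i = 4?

4

We have t_1 = 1; t_2 = 5; t_3 = 6; t_4 = 4; t_5 = 3; t_6 = 0; t_7 = 3; t_8 = 3; t_9 = 6; t_{10} = 2; t_{11} = 1; t_{12} = 3; t_{13} = 4; t_{14} = 0; t_{15} = 4; t_{16} = 4; t_{17} = 1; t_{18} = 5.
Since (t_{17}, t_{18}) = (t_1, t_2) = (1, 5) (two consecutive terms determine the rest), the sequence is periodic with period 16.
The value 4 first appears (with i ≥ 3) at t_4.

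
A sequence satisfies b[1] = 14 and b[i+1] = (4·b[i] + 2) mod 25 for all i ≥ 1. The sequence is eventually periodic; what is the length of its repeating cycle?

10

We have b[1] = 14,  b[2] = 8,  b[3] = 9,  b[4] = 13,  b[5] = 4,  b[6] = 18,  b[7] = 24,  b[8] = 23,  b[9] = 19,  b[10] = 3,  b[11] = 14.
The sequence repeats with period 10.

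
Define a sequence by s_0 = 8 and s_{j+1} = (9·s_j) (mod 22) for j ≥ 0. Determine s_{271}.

6

Computing terms: s_0 = 8, s_1 = 6, s_2 = 10, s_3 = 2, s_4 = 18, s_5 = 8.
The sequence repeats with period 5.
(271 - 0) mod 5 = 1, so s_{271} = s_1 = 6.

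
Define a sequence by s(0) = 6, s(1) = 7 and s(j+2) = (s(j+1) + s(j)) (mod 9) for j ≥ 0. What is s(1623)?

Computing terms: s(0) = 6, s(1) = 7, s(2) = 4, s(3) = 2, s(4) = 6, s(5) = 8, s(6) = 5, s(7) = 4, s(8) = 0, s(9) = 4, s(10) = 4, s(11) = 8, s(12) = 3, s(13) = 2, s(14) = 5, s(15) = 7, s(16) = 3, s(17) = 1, s(18) = 4, s(19) = 5, s(20) = 0, s(21) = 5, s(22) = 5, s(23) = 1, s(24) = 6, s(25) = 7.
Since (s(24), s(25)) = (s(0), s(1)) = (6, 7) (two consecutive terms determine the rest), the sequence is periodic with period 24.
(1623 - 0) mod 24 = 15, so s(1623) = s(15) = 7.

7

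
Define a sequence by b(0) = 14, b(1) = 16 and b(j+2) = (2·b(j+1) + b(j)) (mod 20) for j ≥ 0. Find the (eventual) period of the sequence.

12

b(0) = 14; b(1) = 16; b(2) = 6; b(3) = 8; b(4) = 2; b(5) = 12; b(6) = 6; b(7) = 4; b(8) = 14; b(9) = 12; b(10) = 18; b(11) = 8; b(12) = 14; b(13) = 16.
Since (b(12), b(13)) = (b(0), b(1)) = (14, 16) (two consecutive terms determine the rest), the sequence is periodic with period 12.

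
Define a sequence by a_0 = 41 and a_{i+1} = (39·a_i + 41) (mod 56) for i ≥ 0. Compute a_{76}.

9

We have a_0 = 41, a_1 = 16, a_2 = 49, a_3 = 48, a_4 = 9, a_5 = 0, a_6 = 41.
Since a_6 = a_0 = 41, the sequence is periodic with period 6.
So a_{76} = a_{0 + ((76-0) mod 6)} = a_4 = 9.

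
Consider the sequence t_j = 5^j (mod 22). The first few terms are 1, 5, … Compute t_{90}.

1

We have t_0 = 1,  t_1 = 5,  t_2 = 3,  t_3 = 15,  t_4 = 9,  t_5 = 1.
The sequence repeats with period 5.
(90 - 0) mod 5 = 0, so t_{90} = t_0 = 1.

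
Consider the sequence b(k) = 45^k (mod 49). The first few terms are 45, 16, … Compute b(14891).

We have b(1) = 45, b(2) = 16, b(3) = 34, b(4) = 11, b(5) = 5, b(6) = 29, b(7) = 31, b(8) = 23, b(9) = 6, b(10) = 25, b(11) = 47, b(12) = 8, b(13) = 17, b(14) = 30, b(15) = 27, b(16) = 39, b(17) = 40, b(18) = 36, b(19) = 3, b(20) = 37, b(21) = 48, b(22) = 4, b(23) = 33, b(24) = 15, b(25) = 38, b(26) = 44, b(27) = 20, b(28) = 18, b(29) = 26, b(30) = 43, b(31) = 24, b(32) = 2, b(33) = 41, b(34) = 32, b(35) = 19, b(36) = 22, b(37) = 10, b(38) = 9, b(39) = 13, b(40) = 46, b(41) = 12, b(42) = 1, b(43) = 45.
The sequence repeats with period 42.
(14891 - 1) mod 42 = 22, so b(14891) = b(23) = 33.

33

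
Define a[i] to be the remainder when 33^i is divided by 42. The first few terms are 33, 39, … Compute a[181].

33

Listing terms: a[1] = 33; a[2] = 39; a[3] = 27; a[4] = 9; a[5] = 3; a[6] = 15; a[7] = 33.
Since a[7] = a[1] = 33, the sequence is periodic with period 6.
So a[181] = a[1 + ((181-1) mod 6)] = a[1] = 33.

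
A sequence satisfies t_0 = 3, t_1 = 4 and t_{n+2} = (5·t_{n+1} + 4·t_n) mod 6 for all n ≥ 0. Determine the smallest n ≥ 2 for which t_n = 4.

6

Computing terms: t_0 = 3; t_1 = 4; t_2 = 2; t_3 = 2; t_4 = 0; t_5 = 2; t_6 = 4; t_7 = 4; t_8 = 0; t_9 = 4; t_{10} = 2.
Since (t_9, t_{10}) = (t_1, t_2) = (4, 2) (two consecutive terms determine the rest), the sequence is eventually periodic: after a pre-period of length 1 it cycles with period 8.
The value 4 first appears (with n ≥ 2) at t_6.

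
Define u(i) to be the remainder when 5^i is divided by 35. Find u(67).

5

Listing terms: u(1) = 5, u(2) = 25, u(3) = 20, u(4) = 30, u(5) = 10, u(6) = 15, u(7) = 5.
The sequence repeats with period 6.
(67 - 1) mod 6 = 0, so u(67) = u(1) = 5.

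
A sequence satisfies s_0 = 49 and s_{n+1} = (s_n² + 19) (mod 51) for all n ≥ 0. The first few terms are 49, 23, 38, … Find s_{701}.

We have s_0 = 49,  s_1 = 23,  s_2 = 38,  s_3 = 35,  s_4 = 20,  s_5 = 11,  s_6 = 38.
Since s_6 = s_2 = 38, the sequence is eventually periodic: after a pre-period of length 2 it cycles with period 4.
For n ≥ 2, s_n depends only on (n - 2) mod 4. (701 - 2) mod 4 = 3, so s_{701} = s_5 = 11.

11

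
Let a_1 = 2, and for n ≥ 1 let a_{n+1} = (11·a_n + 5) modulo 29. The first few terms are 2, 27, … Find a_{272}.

8

Computing terms: a_1 = 2,  a_2 = 27,  a_3 = 12,  a_4 = 21,  a_5 = 4,  a_6 = 20,  a_7 = 22,  a_8 = 15,  a_9 = 25,  a_{10} = 19,  a_{11} = 11,  a_{12} = 10,  a_{13} = 28,  a_{14} = 23,  a_{15} = 26,  a_{16} = 1,  a_{17} = 16,  a_{18} = 7,  a_{19} = 24,  a_{20} = 8,  a_{21} = 6,  a_{22} = 13,  a_{23} = 3,  a_{24} = 9,  a_{25} = 17,  a_{26} = 18,  a_{27} = 0,  a_{28} = 5,  a_{29} = 2.
The sequence repeats with period 28.
(272 - 1) mod 28 = 19, so a_{272} = a_{20} = 8.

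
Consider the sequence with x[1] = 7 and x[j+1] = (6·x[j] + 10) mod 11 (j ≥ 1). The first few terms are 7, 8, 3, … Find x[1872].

x[1] = 7,  x[2] = 8,  x[3] = 3,  x[4] = 6,  x[5] = 2,  x[6] = 0,  x[7] = 10,  x[8] = 4,  x[9] = 1,  x[10] = 5,  x[11] = 7.
The sequence repeats with period 10.
(1872 - 1) mod 10 = 1, so x[1872] = x[2] = 8.

8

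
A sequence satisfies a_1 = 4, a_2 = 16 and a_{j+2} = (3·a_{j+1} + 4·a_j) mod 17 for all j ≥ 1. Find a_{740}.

1

We have a_1 = 4,  a_2 = 16,  a_3 = 13,  a_4 = 1,  a_5 = 4,  a_6 = 16.
The sequence repeats with period 4.
So a_{740} = a_{1 + ((740-1) mod 4)} = a_4 = 1.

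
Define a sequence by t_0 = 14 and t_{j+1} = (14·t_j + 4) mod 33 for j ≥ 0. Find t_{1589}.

29

We have t_0 = 14,  t_1 = 2,  t_2 = 32,  t_3 = 23,  t_4 = 29,  t_5 = 14.
The sequence repeats with period 5.
So t_{1589} = t_{0 + ((1589-0) mod 5)} = t_4 = 29.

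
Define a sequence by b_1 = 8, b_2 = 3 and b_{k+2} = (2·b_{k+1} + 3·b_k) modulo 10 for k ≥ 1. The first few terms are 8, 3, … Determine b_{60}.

9

We have b_1 = 8,  b_2 = 3,  b_3 = 0,  b_4 = 9,  b_5 = 8,  b_6 = 3.
The sequence repeats with period 4.
So b_{60} = b_{1 + ((60-1) mod 4)} = b_4 = 9.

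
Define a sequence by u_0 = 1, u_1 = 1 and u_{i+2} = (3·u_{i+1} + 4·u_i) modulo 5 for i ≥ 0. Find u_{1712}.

2

u_0 = 1; u_1 = 1; u_2 = 2; u_3 = 0; u_4 = 3; u_5 = 4; u_6 = 4; u_7 = 3; u_8 = 0; u_9 = 2; u_{10} = 1; u_{11} = 1.
Since (u_{10}, u_{11}) = (u_0, u_1) = (1, 1) (two consecutive terms determine the rest), the sequence is periodic with period 10.
(1712 - 0) mod 10 = 2, so u_{1712} = u_2 = 2.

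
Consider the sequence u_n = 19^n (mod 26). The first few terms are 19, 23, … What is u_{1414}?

We have u_1 = 19; u_2 = 23; u_3 = 21; u_4 = 9; u_5 = 15; u_6 = 25; u_7 = 7; u_8 = 3; u_9 = 5; u_{10} = 17; u_{11} = 11; u_{12} = 1; u_{13} = 19.
The sequence repeats with period 12.
(1414 - 1) mod 12 = 9, so u_{1414} = u_{10} = 17.

17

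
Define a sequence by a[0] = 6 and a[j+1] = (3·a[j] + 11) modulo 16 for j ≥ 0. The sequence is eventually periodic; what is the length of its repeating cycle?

8

Listing terms: a[0] = 6,  a[1] = 13,  a[2] = 2,  a[3] = 1,  a[4] = 14,  a[5] = 5,  a[6] = 10,  a[7] = 9,  a[8] = 6.
The sequence repeats with period 8.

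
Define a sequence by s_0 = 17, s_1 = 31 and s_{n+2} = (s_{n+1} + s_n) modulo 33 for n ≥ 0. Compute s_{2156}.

25

Computing terms: s_0 = 17, s_1 = 31, s_2 = 15, s_3 = 13, s_4 = 28, s_5 = 8, s_6 = 3, s_7 = 11, s_8 = 14, s_9 = 25, s_{10} = 6, s_{11} = 31, s_{12} = 4, s_{13} = 2, s_{14} = 6, s_{15} = 8, s_{16} = 14, s_{17} = 22, s_{18} = 3, s_{19} = 25, s_{20} = 28, s_{21} = 20, s_{22} = 15, s_{23} = 2, s_{24} = 17, s_{25} = 19, s_{26} = 3, s_{27} = 22, s_{28} = 25, s_{29} = 14, s_{30} = 6, s_{31} = 20, s_{32} = 26, s_{33} = 13, s_{34} = 6, s_{35} = 19, s_{36} = 25, s_{37} = 11, s_{38} = 3, s_{39} = 14, s_{40} = 17, s_{41} = 31.
The sequence repeats with period 40.
(2156 - 0) mod 40 = 36, so s_{2156} = s_{36} = 25.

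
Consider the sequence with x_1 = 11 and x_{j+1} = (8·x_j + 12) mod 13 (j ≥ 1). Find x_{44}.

8

x_1 = 11; x_2 = 9; x_3 = 6; x_4 = 8; x_5 = 11.
Since x_5 = x_1 = 11, the sequence is periodic with period 4.
(44 - 1) mod 4 = 3, so x_{44} = x_4 = 8.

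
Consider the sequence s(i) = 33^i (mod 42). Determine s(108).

We have s(0) = 1,  s(1) = 33,  s(2) = 39,  s(3) = 27,  s(4) = 9,  s(5) = 3,  s(6) = 15,  s(7) = 33.
Since s(7) = s(1) = 33, the sequence is eventually periodic: after a pre-period of length 1 it cycles with period 6.
For i ≥ 1, s(i) depends only on (i - 1) mod 6. (108 - 1) mod 6 = 5, so s(108) = s(6) = 15.

15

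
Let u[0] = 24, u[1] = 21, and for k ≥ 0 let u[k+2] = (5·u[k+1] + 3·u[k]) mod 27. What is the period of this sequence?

6

Computing terms: u[0] = 24, u[1] = 21, u[2] = 15, u[3] = 3, u[4] = 6, u[5] = 12, u[6] = 24, u[7] = 21.
Since (u[6], u[7]) = (u[0], u[1]) = (24, 21) (two consecutive terms determine the rest), the sequence is periodic with period 6.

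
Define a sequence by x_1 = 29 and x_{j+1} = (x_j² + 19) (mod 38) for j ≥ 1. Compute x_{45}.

25

Computing terms: x_1 = 29,  x_2 = 24,  x_3 = 25,  x_4 = 36,  x_5 = 23,  x_6 = 16,  x_7 = 9,  x_8 = 24.
Since x_8 = x_2 = 24, the sequence is eventually periodic: after a pre-period of length 1 it cycles with period 6.
For j ≥ 2, x_j depends only on (j - 2) mod 6. (45 - 2) mod 6 = 1, so x_{45} = x_3 = 25.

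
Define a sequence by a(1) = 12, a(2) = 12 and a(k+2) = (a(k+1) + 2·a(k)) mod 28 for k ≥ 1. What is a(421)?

a(1) = 12, a(2) = 12, a(3) = 8, a(4) = 4, a(5) = 20, a(6) = 0, a(7) = 12, a(8) = 12.
The sequence repeats with period 6.
So a(421) = a(1 + ((421-1) mod 6)) = a(1) = 12.

12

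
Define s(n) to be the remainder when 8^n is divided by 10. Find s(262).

Computing terms: s(0) = 1; s(1) = 8; s(2) = 4; s(3) = 2; s(4) = 6; s(5) = 8.
Since s(5) = s(1) = 8, the sequence is eventually periodic: after a pre-period of length 1 it cycles with period 4.
For n ≥ 1, s(n) depends only on (n - 1) mod 4. (262 - 1) mod 4 = 1, so s(262) = s(2) = 4.

4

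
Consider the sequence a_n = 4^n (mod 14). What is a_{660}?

8

We have a_1 = 4, a_2 = 2, a_3 = 8, a_4 = 4.
The sequence repeats with period 3.
(660 - 1) mod 3 = 2, so a_{660} = a_3 = 8.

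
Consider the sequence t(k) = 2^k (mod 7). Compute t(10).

Listing terms: t(1) = 2,  t(2) = 4,  t(3) = 1,  t(4) = 2.
Since t(4) = t(1) = 2, the sequence is periodic with period 3.
(10 - 1) mod 3 = 0, so t(10) = t(1) = 2.

2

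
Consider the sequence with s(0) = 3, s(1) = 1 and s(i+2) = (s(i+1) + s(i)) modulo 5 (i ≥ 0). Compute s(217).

3

We have s(0) = 3; s(1) = 1; s(2) = 4; s(3) = 0; s(4) = 4; s(5) = 4; s(6) = 3; s(7) = 2; s(8) = 0; s(9) = 2; s(10) = 2; s(11) = 4; s(12) = 1; s(13) = 0; s(14) = 1; s(15) = 1; s(16) = 2; s(17) = 3; s(18) = 0; s(19) = 3; s(20) = 3; s(21) = 1.
Since (s(20), s(21)) = (s(0), s(1)) = (3, 1) (two consecutive terms determine the rest), the sequence is periodic with period 20.
So s(217) = s(0 + ((217-0) mod 20)) = s(17) = 3.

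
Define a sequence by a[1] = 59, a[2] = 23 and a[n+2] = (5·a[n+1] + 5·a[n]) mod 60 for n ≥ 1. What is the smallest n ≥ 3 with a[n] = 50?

3

We have a[1] = 59; a[2] = 23; a[3] = 50; a[4] = 5; a[5] = 35; a[6] = 20; a[7] = 35; a[8] = 35; a[9] = 50; a[10] = 5.
Since (a[9], a[10]) = (a[3], a[4]) = (50, 5) (two consecutive terms determine the rest), the sequence is eventually periodic: after a pre-period of length 2 it cycles with period 6.
The value 50 first appears (with n ≥ 3) at a[3].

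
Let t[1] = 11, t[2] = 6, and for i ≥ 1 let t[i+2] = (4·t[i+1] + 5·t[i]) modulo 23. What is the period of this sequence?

22

t[1] = 11; t[2] = 6; t[3] = 10; t[4] = 1; t[5] = 8; t[6] = 14; t[7] = 4; t[8] = 17; t[9] = 19; t[10] = 0; t[11] = 3; t[12] = 12; t[13] = 17; t[14] = 13; t[15] = 22; t[16] = 15; t[17] = 9; t[18] = 19; t[19] = 6; t[20] = 4; t[21] = 0; t[22] = 20; t[23] = 11; t[24] = 6.
Since (t[23], t[24]) = (t[1], t[2]) = (11, 6) (two consecutive terms determine the rest), the sequence is periodic with period 22.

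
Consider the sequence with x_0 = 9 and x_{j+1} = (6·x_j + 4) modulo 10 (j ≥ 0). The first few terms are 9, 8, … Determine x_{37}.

2

We have x_0 = 9, x_1 = 8, x_2 = 2, x_3 = 6, x_4 = 0, x_5 = 4, x_6 = 8.
Since x_6 = x_1 = 8, the sequence is eventually periodic: after a pre-period of length 1 it cycles with period 5.
For j ≥ 1, x_j depends only on (j - 1) mod 5. (37 - 1) mod 5 = 1, so x_{37} = x_2 = 2.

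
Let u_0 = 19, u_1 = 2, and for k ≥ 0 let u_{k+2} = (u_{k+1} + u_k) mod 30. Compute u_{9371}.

23

We have u_0 = 19; u_1 = 2; u_2 = 21; u_3 = 23; u_4 = 14; u_5 = 7; u_6 = 21; u_7 = 28; u_8 = 19; u_9 = 17; u_{10} = 6; u_{11} = 23; u_{12} = 29; u_{13} = 22; u_{14} = 21; u_{15} = 13; u_{16} = 4; u_{17} = 17; u_{18} = 21; u_{19} = 8; u_{20} = 29; u_{21} = 7; u_{22} = 6; u_{23} = 13; u_{24} = 19; u_{25} = 2.
Since (u_{24}, u_{25}) = (u_0, u_1) = (19, 2) (two consecutive terms determine the rest), the sequence is periodic with period 24.
So u_{9371} = u_{0 + ((9371-0) mod 24)} = u_{11} = 23.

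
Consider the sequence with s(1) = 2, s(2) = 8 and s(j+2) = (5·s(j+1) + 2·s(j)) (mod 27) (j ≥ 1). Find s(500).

26

Computing terms: s(1) = 2; s(2) = 8; s(3) = 17; s(4) = 20; s(5) = 26; s(6) = 8; s(7) = 11; s(8) = 17; s(9) = 26; s(10) = 2; s(11) = 8.
The sequence repeats with period 9.
So s(500) = s(1 + ((500-1) mod 9)) = s(5) = 26.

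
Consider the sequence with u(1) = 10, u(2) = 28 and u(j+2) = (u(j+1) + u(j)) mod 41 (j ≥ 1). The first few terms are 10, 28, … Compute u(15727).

u(1) = 10,  u(2) = 28,  u(3) = 38,  u(4) = 25,  u(5) = 22,  u(6) = 6,  u(7) = 28,  u(8) = 34,  u(9) = 21,  u(10) = 14,  u(11) = 35,  u(12) = 8,  u(13) = 2,  u(14) = 10,  u(15) = 12,  u(16) = 22,  u(17) = 34,  u(18) = 15,  u(19) = 8,  u(20) = 23,  u(21) = 31,  u(22) = 13,  u(23) = 3,  u(24) = 16,  u(25) = 19,  u(26) = 35,  u(27) = 13,  u(28) = 7,  u(29) = 20,  u(30) = 27,  u(31) = 6,  u(32) = 33,  u(33) = 39,  u(34) = 31,  u(35) = 29,  u(36) = 19,  u(37) = 7,  u(38) = 26,  u(39) = 33,  u(40) = 18,  u(41) = 10,  u(42) = 28.
Since (u(41), u(42)) = (u(1), u(2)) = (10, 28) (two consecutive terms determine the rest), the sequence is periodic with period 40.
So u(15727) = u(1 + ((15727-1) mod 40)) = u(7) = 28.

28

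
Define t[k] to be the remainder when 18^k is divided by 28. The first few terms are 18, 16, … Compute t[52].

t[1] = 18; t[2] = 16; t[3] = 8; t[4] = 4; t[5] = 16.
Since t[5] = t[2] = 16, the sequence is eventually periodic: after a pre-period of length 1 it cycles with period 3.
For k ≥ 2, t[k] depends only on (k - 2) mod 3. (52 - 2) mod 3 = 2, so t[52] = t[4] = 4.

4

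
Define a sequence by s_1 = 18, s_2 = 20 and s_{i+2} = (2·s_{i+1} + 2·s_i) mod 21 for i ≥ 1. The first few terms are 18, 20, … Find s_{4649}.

5

s_1 = 18,  s_2 = 20,  s_3 = 13,  s_4 = 3,  s_5 = 11,  s_6 = 7,  s_7 = 15,  s_8 = 2,  s_9 = 13,  s_{10} = 9,  s_{11} = 2,  s_{12} = 1,  s_{13} = 6,  s_{14} = 14,  s_{15} = 19,  s_{16} = 3,  s_{17} = 2,  s_{18} = 10,  s_{19} = 3,  s_{20} = 5,  s_{21} = 16,  s_{22} = 0,  s_{23} = 11,  s_{24} = 1,  s_{25} = 3,  s_{26} = 8,  s_{27} = 1,  s_{28} = 18,  s_{29} = 17,  s_{30} = 7,  s_{31} = 6,  s_{32} = 5,  s_{33} = 1,  s_{34} = 12,  s_{35} = 5,  s_{36} = 13,  s_{37} = 15,  s_{38} = 14,  s_{39} = 16,  s_{40} = 18,  s_{41} = 5,  s_{42} = 4,  s_{43} = 18,  s_{44} = 2,  s_{45} = 19,  s_{46} = 0,  s_{47} = 17,  s_{48} = 13,  s_{49} = 18,  s_{50} = 20.
The sequence repeats with period 48.
(4649 - 1) mod 48 = 40, so s_{4649} = s_{41} = 5.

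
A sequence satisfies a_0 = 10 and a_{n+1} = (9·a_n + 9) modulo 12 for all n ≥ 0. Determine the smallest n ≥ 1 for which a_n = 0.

Computing terms: a_0 = 10, a_1 = 3, a_2 = 0, a_3 = 9, a_4 = 6, a_5 = 3.
Since a_5 = a_1 = 3, the sequence is eventually periodic: after a pre-period of length 1 it cycles with period 4.
The value 0 first appears (with n ≥ 1) at a_2.

2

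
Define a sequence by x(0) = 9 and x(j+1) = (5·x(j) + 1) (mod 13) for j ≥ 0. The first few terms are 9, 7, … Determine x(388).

9

Listing terms: x(0) = 9,  x(1) = 7,  x(2) = 10,  x(3) = 12,  x(4) = 9.
Since x(4) = x(0) = 9, the sequence is periodic with period 4.
So x(388) = x(0 + ((388-0) mod 4)) = x(0) = 9.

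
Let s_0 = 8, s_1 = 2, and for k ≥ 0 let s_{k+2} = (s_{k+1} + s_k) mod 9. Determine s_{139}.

Listing terms: s_0 = 8,  s_1 = 2,  s_2 = 1,  s_3 = 3,  s_4 = 4,  s_5 = 7,  s_6 = 2,  s_7 = 0,  s_8 = 2,  s_9 = 2,  s_{10} = 4,  s_{11} = 6,  s_{12} = 1,  s_{13} = 7,  s_{14} = 8,  s_{15} = 6,  s_{16} = 5,  s_{17} = 2,  s_{18} = 7,  s_{19} = 0,  s_{20} = 7,  s_{21} = 7,  s_{22} = 5,  s_{23} = 3,  s_{24} = 8,  s_{25} = 2.
The sequence repeats with period 24.
(139 - 0) mod 24 = 19, so s_{139} = s_{19} = 0.

0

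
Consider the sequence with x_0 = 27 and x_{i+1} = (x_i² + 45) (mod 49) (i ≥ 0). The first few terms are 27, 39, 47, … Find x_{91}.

Computing terms: x_0 = 27, x_1 = 39, x_2 = 47, x_3 = 0, x_4 = 45, x_5 = 12, x_6 = 42, x_7 = 45.
Since x_7 = x_4 = 45, the sequence is eventually periodic: after a pre-period of length 4 it cycles with period 3.
For i ≥ 4, x_i depends only on (i - 4) mod 3. (91 - 4) mod 3 = 0, so x_{91} = x_4 = 45.

45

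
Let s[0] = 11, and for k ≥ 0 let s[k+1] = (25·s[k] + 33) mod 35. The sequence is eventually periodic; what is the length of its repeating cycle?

3

s[0] = 11; s[1] = 28; s[2] = 33; s[3] = 18; s[4] = 28.
Since s[4] = s[1] = 28, the sequence is eventually periodic: after a pre-period of length 1 it cycles with period 3.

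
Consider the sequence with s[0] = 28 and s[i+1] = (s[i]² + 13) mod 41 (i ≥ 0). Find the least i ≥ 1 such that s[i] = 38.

We have s[0] = 28,  s[1] = 18,  s[2] = 9,  s[3] = 12,  s[4] = 34,  s[5] = 21,  s[6] = 3,  s[7] = 22,  s[8] = 5,  s[9] = 38,  s[10] = 22.
Since s[10] = s[7] = 22, the sequence is eventually periodic: after a pre-period of length 7 it cycles with period 3.
The value 38 first appears (with i ≥ 1) at s[9].

9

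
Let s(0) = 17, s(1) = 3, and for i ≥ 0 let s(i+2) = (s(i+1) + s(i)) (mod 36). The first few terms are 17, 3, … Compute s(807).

31

Listing terms: s(0) = 17, s(1) = 3, s(2) = 20, s(3) = 23, s(4) = 7, s(5) = 30, s(6) = 1, s(7) = 31, s(8) = 32, s(9) = 27, s(10) = 23, s(11) = 14, s(12) = 1, s(13) = 15, s(14) = 16, s(15) = 31, s(16) = 11, s(17) = 6, s(18) = 17, s(19) = 23, s(20) = 4, s(21) = 27, s(22) = 31, s(23) = 22, s(24) = 17, s(25) = 3.
The sequence repeats with period 24.
(807 - 0) mod 24 = 15, so s(807) = s(15) = 31.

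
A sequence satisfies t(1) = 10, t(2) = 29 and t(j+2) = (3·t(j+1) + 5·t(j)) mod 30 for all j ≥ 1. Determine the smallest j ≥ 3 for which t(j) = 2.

Computing terms: t(1) = 10,  t(2) = 29,  t(3) = 17,  t(4) = 16,  t(5) = 13,  t(6) = 29,  t(7) = 2,  t(8) = 1,  t(9) = 13,  t(10) = 14,  t(11) = 17,  t(12) = 1,  t(13) = 28,  t(14) = 29,  t(15) = 17.
Since (t(14), t(15)) = (t(2), t(3)) = (29, 17) (two consecutive terms determine the rest), the sequence is eventually periodic: after a pre-period of length 1 it cycles with period 12.
The value 2 first appears (with j ≥ 3) at t(7).

7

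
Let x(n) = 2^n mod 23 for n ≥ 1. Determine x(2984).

Listing terms: x(1) = 2,  x(2) = 4,  x(3) = 8,  x(4) = 16,  x(5) = 9,  x(6) = 18,  x(7) = 13,  x(8) = 3,  x(9) = 6,  x(10) = 12,  x(11) = 1,  x(12) = 2.
The sequence repeats with period 11.
(2984 - 1) mod 11 = 2, so x(2984) = x(3) = 8.

8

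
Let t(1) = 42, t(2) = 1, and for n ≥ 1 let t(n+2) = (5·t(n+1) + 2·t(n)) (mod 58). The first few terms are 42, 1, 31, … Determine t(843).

31

t(1) = 42, t(2) = 1, t(3) = 31, t(4) = 41, t(5) = 35, t(6) = 25, t(7) = 21, t(8) = 39, t(9) = 5, t(10) = 45, t(11) = 3, t(12) = 47, t(13) = 9, t(14) = 23, t(15) = 17, t(16) = 15, t(17) = 51, t(18) = 53, t(19) = 19, t(20) = 27, t(21) = 57, t(22) = 49, t(23) = 11, t(24) = 37, t(25) = 33, t(26) = 7, t(27) = 43, t(28) = 55, t(29) = 13, t(30) = 1, t(31) = 31.
Since (t(30), t(31)) = (t(2), t(3)) = (1, 31) (two consecutive terms determine the rest), the sequence is eventually periodic: after a pre-period of length 1 it cycles with period 28.
For n ≥ 2, t(n) depends only on (n - 2) mod 28. (843 - 2) mod 28 = 1, so t(843) = t(3) = 31.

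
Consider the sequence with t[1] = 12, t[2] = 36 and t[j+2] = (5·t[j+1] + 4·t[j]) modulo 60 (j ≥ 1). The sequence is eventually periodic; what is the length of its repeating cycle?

4

Listing terms: t[1] = 12; t[2] = 36; t[3] = 48; t[4] = 24; t[5] = 12; t[6] = 36.
The sequence repeats with period 4.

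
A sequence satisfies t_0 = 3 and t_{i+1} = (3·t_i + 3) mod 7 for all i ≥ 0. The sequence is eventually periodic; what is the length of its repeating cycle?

Listing terms: t_0 = 3, t_1 = 5, t_2 = 4, t_3 = 1, t_4 = 6, t_5 = 0, t_6 = 3.
The sequence repeats with period 6.

6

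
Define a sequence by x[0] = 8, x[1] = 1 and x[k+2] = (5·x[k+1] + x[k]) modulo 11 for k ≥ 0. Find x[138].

We have x[0] = 8, x[1] = 1, x[2] = 2, x[3] = 0, x[4] = 2, x[5] = 10, x[6] = 8, x[7] = 6, x[8] = 5, x[9] = 9, x[10] = 6, x[11] = 6, x[12] = 3, x[13] = 10, x[14] = 9, x[15] = 0, x[16] = 9, x[17] = 1, x[18] = 3, x[19] = 5, x[20] = 6, x[21] = 2, x[22] = 5, x[23] = 5, x[24] = 8, x[25] = 1.
Since (x[24], x[25]) = (x[0], x[1]) = (8, 1) (two consecutive terms determine the rest), the sequence is periodic with period 24.
(138 - 0) mod 24 = 18, so x[138] = x[18] = 3.

3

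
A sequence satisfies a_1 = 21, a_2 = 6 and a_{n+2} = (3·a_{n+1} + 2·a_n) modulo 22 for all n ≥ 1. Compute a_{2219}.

12

Computing terms: a_1 = 21; a_2 = 6; a_3 = 16; a_4 = 16; a_5 = 14; a_6 = 8; a_7 = 8; a_8 = 18; a_9 = 4; a_{10} = 4; a_{11} = 20; a_{12} = 2; a_{13} = 2; a_{14} = 10; a_{15} = 12; a_{16} = 12; a_{17} = 16; a_{18} = 6; a_{19} = 6; a_{20} = 8; a_{21} = 14; a_{22} = 14; a_{23} = 4; a_{24} = 18; a_{25} = 18; a_{26} = 2; a_{27} = 20; a_{28} = 20; a_{29} = 12; a_{30} = 10; a_{31} = 10; a_{32} = 6; a_{33} = 16.
Since (a_{32}, a_{33}) = (a_2, a_3) = (6, 16) (two consecutive terms determine the rest), the sequence is eventually periodic: after a pre-period of length 1 it cycles with period 30.
For n ≥ 2, a_n depends only on (n - 2) mod 30. (2219 - 2) mod 30 = 27, so a_{2219} = a_{29} = 12.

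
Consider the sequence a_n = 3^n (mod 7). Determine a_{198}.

We have a_0 = 1; a_1 = 3; a_2 = 2; a_3 = 6; a_4 = 4; a_5 = 5; a_6 = 1.
Since a_6 = a_0 = 1, the sequence is periodic with period 6.
(198 - 0) mod 6 = 0, so a_{198} = a_0 = 1.

1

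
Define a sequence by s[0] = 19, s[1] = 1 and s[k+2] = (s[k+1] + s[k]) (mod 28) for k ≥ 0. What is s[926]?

s[0] = 19; s[1] = 1; s[2] = 20; s[3] = 21; s[4] = 13; s[5] = 6; s[6] = 19; s[7] = 25; s[8] = 16; s[9] = 13; s[10] = 1; s[11] = 14; s[12] = 15; s[13] = 1; s[14] = 16; s[15] = 17; s[16] = 5; s[17] = 22; s[18] = 27; s[19] = 21; s[20] = 20; s[21] = 13; s[22] = 5; s[23] = 18; s[24] = 23; s[25] = 13; s[26] = 8; s[27] = 21; s[28] = 1; s[29] = 22; s[30] = 23; s[31] = 17; s[32] = 12; s[33] = 1; s[34] = 13; s[35] = 14; s[36] = 27; s[37] = 13; s[38] = 12; s[39] = 25; s[40] = 9; s[41] = 6; s[42] = 15; s[43] = 21; s[44] = 8; s[45] = 1; s[46] = 9; s[47] = 10; s[48] = 19; s[49] = 1.
The sequence repeats with period 48.
(926 - 0) mod 48 = 14, so s[926] = s[14] = 16.

16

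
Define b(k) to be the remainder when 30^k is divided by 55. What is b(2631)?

30

Computing terms: b(1) = 30,  b(2) = 20,  b(3) = 50,  b(4) = 15,  b(5) = 10,  b(6) = 25,  b(7) = 35,  b(8) = 5,  b(9) = 40,  b(10) = 45,  b(11) = 30.
Since b(11) = b(1) = 30, the sequence is periodic with period 10.
So b(2631) = b(1 + ((2631-1) mod 10)) = b(1) = 30.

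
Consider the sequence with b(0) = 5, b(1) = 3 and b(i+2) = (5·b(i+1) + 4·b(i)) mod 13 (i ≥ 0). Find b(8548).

Listing terms: b(0) = 5; b(1) = 3; b(2) = 9; b(3) = 5; b(4) = 9; b(5) = 0; b(6) = 10; b(7) = 11; b(8) = 4; b(9) = 12; b(10) = 11; b(11) = 12; b(12) = 0; b(13) = 9; b(14) = 6; b(15) = 1; b(16) = 3; b(17) = 6; b(18) = 3; b(19) = 0; b(20) = 12; b(21) = 8; b(22) = 10; b(23) = 4; b(24) = 8; b(25) = 4; b(26) = 0; b(27) = 3; b(28) = 2; b(29) = 9; b(30) = 1; b(31) = 2; b(32) = 1; b(33) = 0; b(34) = 4; b(35) = 7; b(36) = 12; b(37) = 10; b(38) = 7; b(39) = 10; b(40) = 0; b(41) = 1; b(42) = 5; b(43) = 3.
The sequence repeats with period 42.
(8548 - 0) mod 42 = 22, so b(8548) = b(22) = 10.

10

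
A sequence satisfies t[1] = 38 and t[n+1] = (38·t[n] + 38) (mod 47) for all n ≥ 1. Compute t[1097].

41

Listing terms: t[1] = 38; t[2] = 25; t[3] = 1; t[4] = 29; t[5] = 12; t[6] = 24; t[7] = 10; t[8] = 42; t[9] = 36; t[10] = 43; t[11] = 27; t[12] = 30; t[13] = 3; t[14] = 11; t[15] = 33; t[16] = 23; t[17] = 19; t[18] = 8; t[19] = 13; t[20] = 15; t[21] = 44; t[22] = 18; t[23] = 17; t[24] = 26; t[25] = 39; t[26] = 16; t[27] = 35; t[28] = 5; t[29] = 40; t[30] = 7; t[31] = 22; t[32] = 28; t[33] = 21; t[34] = 37; t[35] = 34; t[36] = 14; t[37] = 6; t[38] = 31; t[39] = 41; t[40] = 45; t[41] = 9; t[42] = 4; t[43] = 2; t[44] = 20; t[45] = 46; t[46] = 0; t[47] = 38.
Since t[47] = t[1] = 38, the sequence is periodic with period 46.
(1097 - 1) mod 46 = 38, so t[1097] = t[39] = 41.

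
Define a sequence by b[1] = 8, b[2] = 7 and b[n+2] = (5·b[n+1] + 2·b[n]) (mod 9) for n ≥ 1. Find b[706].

Computing terms: b[1] = 8; b[2] = 7; b[3] = 6; b[4] = 8; b[5] = 7.
The sequence repeats with period 3.
(706 - 1) mod 3 = 0, so b[706] = b[1] = 8.

8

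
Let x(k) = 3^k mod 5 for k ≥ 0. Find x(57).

3

Computing terms: x(0) = 1, x(1) = 3, x(2) = 4, x(3) = 2, x(4) = 1.
The sequence repeats with period 4.
So x(57) = x(0 + ((57-0) mod 4)) = x(1) = 3.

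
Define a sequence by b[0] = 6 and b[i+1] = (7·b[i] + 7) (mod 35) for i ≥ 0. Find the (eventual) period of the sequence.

4

b[0] = 6, b[1] = 14, b[2] = 0, b[3] = 7, b[4] = 21, b[5] = 14.
Since b[5] = b[1] = 14, the sequence is eventually periodic: after a pre-period of length 1 it cycles with period 4.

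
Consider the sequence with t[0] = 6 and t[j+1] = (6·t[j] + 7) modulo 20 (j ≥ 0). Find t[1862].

5

Computing terms: t[0] = 6,  t[1] = 3,  t[2] = 5,  t[3] = 17,  t[4] = 9,  t[5] = 1,  t[6] = 13,  t[7] = 5.
Since t[7] = t[2] = 5, the sequence is eventually periodic: after a pre-period of length 2 it cycles with period 5.
For j ≥ 2, t[j] depends only on (j - 2) mod 5. (1862 - 2) mod 5 = 0, so t[1862] = t[2] = 5.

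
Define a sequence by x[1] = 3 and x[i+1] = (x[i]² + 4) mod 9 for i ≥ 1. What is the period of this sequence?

3

We have x[1] = 3; x[2] = 4; x[3] = 2; x[4] = 8; x[5] = 5; x[6] = 2.
Since x[6] = x[3] = 2, the sequence is eventually periodic: after a pre-period of length 2 it cycles with period 3.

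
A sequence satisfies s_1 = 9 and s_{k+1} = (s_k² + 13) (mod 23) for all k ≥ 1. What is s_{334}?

We have s_1 = 9; s_2 = 2; s_3 = 17; s_4 = 3; s_5 = 22; s_6 = 14; s_7 = 2.
Since s_7 = s_2 = 2, the sequence is eventually periodic: after a pre-period of length 1 it cycles with period 5.
For k ≥ 2, s_k depends only on (k - 2) mod 5. (334 - 2) mod 5 = 2, so s_{334} = s_4 = 3.

3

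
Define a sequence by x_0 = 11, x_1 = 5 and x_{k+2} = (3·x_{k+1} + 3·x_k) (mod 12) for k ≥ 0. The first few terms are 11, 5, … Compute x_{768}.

3

We have x_0 = 11; x_1 = 5; x_2 = 0; x_3 = 3; x_4 = 9; x_5 = 0; x_6 = 3.
Since (x_5, x_6) = (x_2, x_3) = (0, 3) (two consecutive terms determine the rest), the sequence is eventually periodic: after a pre-period of length 2 it cycles with period 3.
For k ≥ 2, x_k depends only on (k - 2) mod 3. (768 - 2) mod 3 = 1, so x_{768} = x_3 = 3.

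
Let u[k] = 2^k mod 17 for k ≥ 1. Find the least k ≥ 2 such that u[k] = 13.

6

u[1] = 2,  u[2] = 4,  u[3] = 8,  u[4] = 16,  u[5] = 15,  u[6] = 13,  u[7] = 9,  u[8] = 1,  u[9] = 2.
Since u[9] = u[1] = 2, the sequence is periodic with period 8.
The value 13 first appears (with k ≥ 2) at u[6].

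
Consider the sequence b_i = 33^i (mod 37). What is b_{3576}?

We have b_0 = 1, b_1 = 33, b_2 = 16, b_3 = 10, b_4 = 34, b_5 = 12, b_6 = 26, b_7 = 7, b_8 = 9, b_9 = 1.
The sequence repeats with period 9.
(3576 - 0) mod 9 = 3, so b_{3576} = b_3 = 10.

10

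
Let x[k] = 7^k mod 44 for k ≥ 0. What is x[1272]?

x[0] = 1, x[1] = 7, x[2] = 5, x[3] = 35, x[4] = 25, x[5] = 43, x[6] = 37, x[7] = 39, x[8] = 9, x[9] = 19, x[10] = 1.
The sequence repeats with period 10.
(1272 - 0) mod 10 = 2, so x[1272] = x[2] = 5.

5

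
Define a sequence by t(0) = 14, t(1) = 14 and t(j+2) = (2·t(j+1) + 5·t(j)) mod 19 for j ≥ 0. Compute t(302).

2

t(0) = 14, t(1) = 14, t(2) = 3, t(3) = 0, t(4) = 15, t(5) = 11, t(6) = 2, t(7) = 2, t(8) = 14, t(9) = 0, t(10) = 13, t(11) = 7, t(12) = 3, t(13) = 3, t(14) = 2, t(15) = 0, t(16) = 10, t(17) = 1, t(18) = 14, t(19) = 14.
Since (t(18), t(19)) = (t(0), t(1)) = (14, 14) (two consecutive terms determine the rest), the sequence is periodic with period 18.
So t(302) = t(0 + ((302-0) mod 18)) = t(14) = 2.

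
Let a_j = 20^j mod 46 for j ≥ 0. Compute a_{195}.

40

Listing terms: a_0 = 1, a_1 = 20, a_2 = 32, a_3 = 42, a_4 = 12, a_5 = 10, a_6 = 16, a_7 = 44, a_8 = 6, a_9 = 28, a_{10} = 8, a_{11} = 22, a_{12} = 26, a_{13} = 14, a_{14} = 4, a_{15} = 34, a_{16} = 36, a_{17} = 30, a_{18} = 2, a_{19} = 40, a_{20} = 18, a_{21} = 38, a_{22} = 24, a_{23} = 20.
Since a_{23} = a_1 = 20, the sequence is eventually periodic: after a pre-period of length 1 it cycles with period 22.
For j ≥ 1, a_j depends only on (j - 1) mod 22. (195 - 1) mod 22 = 18, so a_{195} = a_{19} = 40.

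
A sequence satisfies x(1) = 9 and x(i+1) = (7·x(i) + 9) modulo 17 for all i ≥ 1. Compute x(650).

10

Computing terms: x(1) = 9,  x(2) = 4,  x(3) = 3,  x(4) = 13,  x(5) = 15,  x(6) = 12,  x(7) = 8,  x(8) = 14,  x(9) = 5,  x(10) = 10,  x(11) = 11,  x(12) = 1,  x(13) = 16,  x(14) = 2,  x(15) = 6,  x(16) = 0,  x(17) = 9.
Since x(17) = x(1) = 9, the sequence is periodic with period 16.
(650 - 1) mod 16 = 9, so x(650) = x(10) = 10.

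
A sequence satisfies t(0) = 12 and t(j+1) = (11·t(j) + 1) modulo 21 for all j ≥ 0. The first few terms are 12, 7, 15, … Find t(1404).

12

We have t(0) = 12; t(1) = 7; t(2) = 15; t(3) = 19; t(4) = 0; t(5) = 1; t(6) = 12.
Since t(6) = t(0) = 12, the sequence is periodic with period 6.
(1404 - 0) mod 6 = 0, so t(1404) = t(0) = 12.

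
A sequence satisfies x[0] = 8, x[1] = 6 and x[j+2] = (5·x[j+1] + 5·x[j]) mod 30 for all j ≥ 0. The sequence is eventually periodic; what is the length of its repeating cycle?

3

Listing terms: x[0] = 8,  x[1] = 6,  x[2] = 10,  x[3] = 20,  x[4] = 0,  x[5] = 10,  x[6] = 20.
Since (x[5], x[6]) = (x[2], x[3]) = (10, 20) (two consecutive terms determine the rest), the sequence is eventually periodic: after a pre-period of length 2 it cycles with period 3.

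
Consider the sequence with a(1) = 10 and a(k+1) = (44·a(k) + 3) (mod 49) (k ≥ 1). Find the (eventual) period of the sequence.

a(1) = 10,  a(2) = 2,  a(3) = 42,  a(4) = 38,  a(5) = 9,  a(6) = 7,  a(7) = 17,  a(8) = 16,  a(9) = 21,  a(10) = 45,  a(11) = 23,  a(12) = 35,  a(13) = 24,  a(14) = 30,  a(15) = 0,  a(16) = 3,  a(17) = 37,  a(18) = 14,  a(19) = 31,  a(20) = 44,  a(21) = 28,  a(22) = 10.
Since a(22) = a(1) = 10, the sequence is periodic with period 21.

21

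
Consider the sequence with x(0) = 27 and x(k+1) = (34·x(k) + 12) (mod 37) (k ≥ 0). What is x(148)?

23

x(0) = 27, x(1) = 5, x(2) = 34, x(3) = 21, x(4) = 23, x(5) = 17, x(6) = 35, x(7) = 18, x(8) = 32, x(9) = 27.
The sequence repeats with period 9.
(148 - 0) mod 9 = 4, so x(148) = x(4) = 23.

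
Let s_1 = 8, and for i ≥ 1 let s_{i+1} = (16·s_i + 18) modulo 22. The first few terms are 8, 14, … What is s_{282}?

14

Computing terms: s_1 = 8,  s_2 = 14,  s_3 = 0,  s_4 = 18,  s_5 = 20,  s_6 = 8.
The sequence repeats with period 5.
So s_{282} = s_{1 + ((282-1) mod 5)} = s_2 = 14.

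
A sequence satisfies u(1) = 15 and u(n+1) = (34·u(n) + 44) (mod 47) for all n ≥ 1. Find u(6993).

15

Listing terms: u(1) = 15,  u(2) = 37,  u(3) = 33,  u(4) = 38,  u(5) = 20,  u(6) = 19,  u(7) = 32,  u(8) = 4,  u(9) = 39,  u(10) = 7,  u(11) = 0,  u(12) = 44,  u(13) = 36,  u(14) = 46,  u(15) = 10,  u(16) = 8,  u(17) = 34,  u(18) = 25,  u(19) = 1,  u(20) = 31,  u(21) = 17,  u(22) = 11,  u(23) = 42,  u(24) = 15.
Since u(24) = u(1) = 15, the sequence is periodic with period 23.
So u(6993) = u(1 + ((6993-1) mod 23)) = u(1) = 15.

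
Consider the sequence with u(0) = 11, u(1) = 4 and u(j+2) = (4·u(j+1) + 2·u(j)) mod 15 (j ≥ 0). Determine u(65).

Listing terms: u(0) = 11; u(1) = 4; u(2) = 8; u(3) = 10; u(4) = 11; u(5) = 4.
The sequence repeats with period 4.
So u(65) = u(0 + ((65-0) mod 4)) = u(1) = 4.

4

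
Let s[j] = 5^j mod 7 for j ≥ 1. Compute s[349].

5

Computing terms: s[1] = 5,  s[2] = 4,  s[3] = 6,  s[4] = 2,  s[5] = 3,  s[6] = 1,  s[7] = 5.
The sequence repeats with period 6.
(349 - 1) mod 6 = 0, so s[349] = s[1] = 5.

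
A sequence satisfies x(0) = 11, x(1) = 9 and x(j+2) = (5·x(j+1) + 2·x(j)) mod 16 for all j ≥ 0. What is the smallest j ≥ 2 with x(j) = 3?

2

We have x(0) = 11, x(1) = 9, x(2) = 3, x(3) = 1, x(4) = 11, x(5) = 9.
The sequence repeats with period 4.
The value 3 first appears (with j ≥ 2) at x(2).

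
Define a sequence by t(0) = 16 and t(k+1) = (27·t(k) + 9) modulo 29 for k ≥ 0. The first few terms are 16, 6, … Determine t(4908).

25

We have t(0) = 16, t(1) = 6, t(2) = 26, t(3) = 15, t(4) = 8, t(5) = 22, t(6) = 23, t(7) = 21, t(8) = 25, t(9) = 17, t(10) = 4, t(11) = 1, t(12) = 7, t(13) = 24, t(14) = 19, t(15) = 0, t(16) = 9, t(17) = 20, t(18) = 27, t(19) = 13, t(20) = 12, t(21) = 14, t(22) = 10, t(23) = 18, t(24) = 2, t(25) = 5, t(26) = 28, t(27) = 11, t(28) = 16.
Since t(28) = t(0) = 16, the sequence is periodic with period 28.
So t(4908) = t(0 + ((4908-0) mod 28)) = t(8) = 25.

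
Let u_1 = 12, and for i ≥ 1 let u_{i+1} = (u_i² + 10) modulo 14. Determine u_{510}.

10

u_1 = 12,  u_2 = 0,  u_3 = 10,  u_4 = 12.
Since u_4 = u_1 = 12, the sequence is periodic with period 3.
(510 - 1) mod 3 = 2, so u_{510} = u_3 = 10.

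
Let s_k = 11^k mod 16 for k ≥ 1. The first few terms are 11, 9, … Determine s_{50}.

9

Computing terms: s_1 = 11,  s_2 = 9,  s_3 = 3,  s_4 = 1,  s_5 = 11.
Since s_5 = s_1 = 11, the sequence is periodic with period 4.
So s_{50} = s_{1 + ((50-1) mod 4)} = s_2 = 9.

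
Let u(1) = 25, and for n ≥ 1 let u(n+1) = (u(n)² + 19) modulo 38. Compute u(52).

16

We have u(1) = 25, u(2) = 36, u(3) = 23, u(4) = 16, u(5) = 9, u(6) = 24, u(7) = 25.
The sequence repeats with period 6.
So u(52) = u(1 + ((52-1) mod 6)) = u(4) = 16.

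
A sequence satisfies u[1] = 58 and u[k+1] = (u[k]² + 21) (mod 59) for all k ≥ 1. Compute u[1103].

Listing terms: u[1] = 58; u[2] = 22; u[3] = 33; u[4] = 48; u[5] = 24; u[6] = 7; u[7] = 11; u[8] = 24.
Since u[8] = u[5] = 24, the sequence is eventually periodic: after a pre-period of length 4 it cycles with period 3.
For k ≥ 5, u[k] depends only on (k - 5) mod 3. (1103 - 5) mod 3 = 0, so u[1103] = u[5] = 24.

24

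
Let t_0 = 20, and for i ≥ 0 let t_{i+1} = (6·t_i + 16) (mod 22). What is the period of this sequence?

10

We have t_0 = 20, t_1 = 4, t_2 = 18, t_3 = 14, t_4 = 12, t_5 = 0, t_6 = 16, t_7 = 2, t_8 = 6, t_9 = 8, t_{10} = 20.
Since t_{10} = t_0 = 20, the sequence is periodic with period 10.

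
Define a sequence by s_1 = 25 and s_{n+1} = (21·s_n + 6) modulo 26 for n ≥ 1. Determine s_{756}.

Computing terms: s_1 = 25; s_2 = 11; s_3 = 3; s_4 = 17; s_5 = 25.
Since s_5 = s_1 = 25, the sequence is periodic with period 4.
So s_{756} = s_{1 + ((756-1) mod 4)} = s_4 = 17.

17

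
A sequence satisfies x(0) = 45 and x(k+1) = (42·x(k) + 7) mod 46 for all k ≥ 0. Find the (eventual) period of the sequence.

Listing terms: x(0) = 45; x(1) = 11; x(2) = 9; x(3) = 17; x(4) = 31; x(5) = 21; x(6) = 15; x(7) = 39; x(8) = 35; x(9) = 5; x(10) = 33; x(11) = 13; x(12) = 1; x(13) = 3; x(14) = 41; x(15) = 27; x(16) = 37; x(17) = 43; x(18) = 19; x(19) = 23; x(20) = 7; x(21) = 25; x(22) = 45.
Since x(22) = x(0) = 45, the sequence is periodic with period 22.

22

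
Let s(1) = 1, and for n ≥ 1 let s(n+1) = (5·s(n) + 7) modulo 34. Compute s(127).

Computing terms: s(1) = 1, s(2) = 12, s(3) = 33, s(4) = 2, s(5) = 17, s(6) = 24, s(7) = 25, s(8) = 30, s(9) = 21, s(10) = 10, s(11) = 23, s(12) = 20, s(13) = 5, s(14) = 32, s(15) = 31, s(16) = 26, s(17) = 1.
Since s(17) = s(1) = 1, the sequence is periodic with period 16.
(127 - 1) mod 16 = 14, so s(127) = s(15) = 31.

31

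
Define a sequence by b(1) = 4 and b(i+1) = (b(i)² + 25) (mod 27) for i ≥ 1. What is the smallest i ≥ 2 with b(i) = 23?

We have b(1) = 4; b(2) = 14; b(3) = 5; b(4) = 23; b(5) = 14.
Since b(5) = b(2) = 14, the sequence is eventually periodic: after a pre-period of length 1 it cycles with period 3.
The value 23 first appears (with i ≥ 2) at b(4).

4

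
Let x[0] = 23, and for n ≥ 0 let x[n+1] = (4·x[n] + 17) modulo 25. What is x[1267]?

19

Computing terms: x[0] = 23, x[1] = 9, x[2] = 3, x[3] = 4, x[4] = 8, x[5] = 24, x[6] = 13, x[7] = 19, x[8] = 18, x[9] = 14, x[10] = 23.
Since x[10] = x[0] = 23, the sequence is periodic with period 10.
(1267 - 0) mod 10 = 7, so x[1267] = x[7] = 19.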